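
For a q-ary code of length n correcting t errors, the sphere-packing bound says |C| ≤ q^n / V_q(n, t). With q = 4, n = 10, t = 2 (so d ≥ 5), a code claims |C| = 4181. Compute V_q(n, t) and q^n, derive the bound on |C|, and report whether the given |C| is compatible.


V_q(n, t) = 436, q^n = 1048576, Hamming bound = 2404, |C| = 4181 > bound (violated).

Step 1: Compute V_q(n, t) = Σ_{j=0}^2 C(n, j) (q−1)^j.
  j = 0: C(10,0)·(3)^0 = 1·1 = 1.
  j = 1: C(10,1)·(3)^1 = 10·3 = 30.
  j = 2: C(10,2)·(3)^2 = 45·9 = 405.
  V_q(n, t) = 1 + 30 + 405 = 436.
Step 2: q^n = 4^10 = 1048576.
Step 3: Hamming bound ⌊q^n / V_q(n,t)⌋ = ⌊1048576/436⌋ = 2404.
Step 4: Compare |C| = 4181 to 2404: violated.
The claimed |C| lies above the Hamming bound, so no 4-ary code of length 10 with d ≥ 5 can have 4181 codewords.


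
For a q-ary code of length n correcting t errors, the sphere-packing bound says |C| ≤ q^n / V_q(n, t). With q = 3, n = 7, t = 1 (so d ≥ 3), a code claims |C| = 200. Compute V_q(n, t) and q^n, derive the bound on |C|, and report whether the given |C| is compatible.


V_q(n, t) = 15, q^n = 2187, Hamming bound = 145, |C| = 200 > bound (violated).

Step 1: Compute V_q(n, t) = Σ_{j=0}^1 C(n, j) (q−1)^j.
  j = 0: C(7,0)·(2)^0 = 1·1 = 1.
  j = 1: C(7,1)·(2)^1 = 7·2 = 14.
  V_q(n, t) = 1 + 14 = 15.
Step 2: q^n = 3^7 = 2187.
Step 3: Hamming bound ⌊q^n / V_q(n,t)⌋ = ⌊2187/15⌋ = 145.
Step 4: Compare |C| = 200 to 145: violated.
The claimed |C| lies above the Hamming bound, so no 3-ary code of length 7 with d ≥ 3 can have 200 codewords.


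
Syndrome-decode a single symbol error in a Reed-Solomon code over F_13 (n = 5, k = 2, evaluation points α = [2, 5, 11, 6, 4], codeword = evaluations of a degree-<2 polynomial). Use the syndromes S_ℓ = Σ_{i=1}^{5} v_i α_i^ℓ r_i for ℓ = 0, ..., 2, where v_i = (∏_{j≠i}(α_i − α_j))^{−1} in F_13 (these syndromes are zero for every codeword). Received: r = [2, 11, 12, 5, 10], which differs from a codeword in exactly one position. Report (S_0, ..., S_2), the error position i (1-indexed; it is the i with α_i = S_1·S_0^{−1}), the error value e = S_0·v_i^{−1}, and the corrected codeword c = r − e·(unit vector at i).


S = (2, 10, 11), error at position 2, error magnitude e = 10, c = [2, 1, 12, 5, 10].

Step 1: column multipliers v_i = (∏_{j≠i}(α_i − α_j))^{−1} mod 13.
  i = 1 (α = 2): (2−5)(2−11)(2−6)(2−4) = (−3)·(−9)·(−4)·(−2) = 216 ≡ 8, so v_1 = 8^{−1} = 5 (mod 13).
  i = 2 (α = 5): (5−2)(5−11)(5−6)(5−4) = 3·(−6)·(−1)·1 = 18 ≡ 5, so v_2 = 5^{−1} = 8 (mod 13).
  i = 3 (α = 11): (11−2)(11−5)(11−6)(11−4) = 9·6·5·7 = 1890 ≡ 5, so v_3 = 5^{−1} = 8 (mod 13).
  i = 4 (α = 6): (6−2)(6−5)(6−11)(6−4) = 4·1·(−5)·2 = −40 ≡ 12, so v_4 = 12^{−1} = 12 (mod 13).
  i = 5 (α = 4): (4−2)(4−5)(4−11)(4−6) = 2·(−1)·(−7)·(−2) = −28 ≡ 11, so v_5 = 11^{−1} = 6 (mod 13).
  v = [5, 8, 8, 12, 6].
Step 2: syndromes of r = [2, 11, 12, 5, 10] (all sums mod 13).
  S_0 = Σ v_i r_i = 5·2 + 8·11 + 8·12 + 12·5 + 6·10 = 314 ≡ 2.
  S_1 = Σ v_i α_i r_i = 5·2·2 + 8·5·11 + 8·11·12 + 12·6·5 + 6·4·10 = 2116 ≡ 10.
  α_i^2 mod 13 = [4, 12, 4, 10, 3].
  S_2 = Σ v_i α_i^2 r_i = 5·4·2 + 8·12·11 + 8·4·12 + 12·10·5 + 6·3·10 = 2260 ≡ 11.
  S = (2, 10, 11) ≠ 0, so r is not a codeword (an error is present).
Step 3: locate the error. For a single error e at position i, S_ℓ = v_i·e·α_i^ℓ, so α_err = S_1/S_0.
  S_0^{−1} = 2^{−1} = 7 (mod 13), so α_err = 10·7 = 70 ≡ 5 = α_2. Error position i = 2.
  Consistency check: S_2/S_1 = 11·4 = 44 ≡ 5 = α_err ✓ (single-error assumption holds).
Step 4: error magnitude e = S_0/v_2 = S_0·∏_{j≠2}(α_2 − α_j) = 2·5 = 10 ≡ 10 (mod 13).
Step 5: correct position 2: c_2 = r_2 − e = 11 − 10 ≡ 1 (mod 13). Hence c = [2, 1, 12, 5, 10].
  Check: interpolating c through the α_i gives m(x) = 7 + 4·x (degree < 2) with m(α_i) = c_i for every i, so c is indeed a codeword.


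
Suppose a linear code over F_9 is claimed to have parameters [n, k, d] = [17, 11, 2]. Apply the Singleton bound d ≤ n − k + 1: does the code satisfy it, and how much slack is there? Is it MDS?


Singleton RHS = n − k + 1 = 7, slack = 5, bound satisfied, not MDS.

Singleton bound: d ≤ n − k + 1.
Here n = 17, k = 11, so n − k + 1 = 7.
Given d = 2, check d ≤ 7: YES.
Slack = (n − k + 1) − d = 5.
The code is NOT MDS (slack = 5 > 0).
Description: the claimed parameters are [17, 11, 2]_9; such a code would be non-MDS.


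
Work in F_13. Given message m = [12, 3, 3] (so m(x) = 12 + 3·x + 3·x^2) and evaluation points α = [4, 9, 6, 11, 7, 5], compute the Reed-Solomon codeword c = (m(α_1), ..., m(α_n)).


c = [7, 9, 8, 5, 11, 11]

Message polynomial: m(x) = 12 + 3·x + 3·x^2 (mod 13).
For each evaluation point α_i, compute m(α_i) mod 13:
  α_1 = 4: Horner steps 3 → 2 → 7, so m(4) = 7.
  α_2 = 9: Horner steps 3 → 4 → 9, so m(9) = 9.
  α_3 = 6: Horner steps 3 → 8 → 8, so m(6) = 8.
  α_4 = 11: Horner steps 3 → 10 → 5, so m(11) = 5.
  α_5 = 7: Horner steps 3 → 11 → 11, so m(7) = 11.
  α_6 = 5: Horner steps 3 → 5 → 11, so m(5) = 11.
Codeword c = [7, 9, 8, 5, 11, 11] ∈ F_13^6.


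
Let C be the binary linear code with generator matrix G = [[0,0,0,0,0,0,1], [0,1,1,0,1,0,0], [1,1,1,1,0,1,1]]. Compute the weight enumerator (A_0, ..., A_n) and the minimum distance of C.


Weight distribution: A_0 = 1, A_1 = 1, A_3 = 1, A_4 = 2, A_5 = 2, A_6 = 1. Minimum distance d = 1.

Enumerate all 2^3 = 8 messages m ∈ F_2^3.
For each, compute codeword c = mG in F_2^7, then tally its weight.
  m = 000 → c = 0000000, weight = 0.
  m = 100 → c = 0000001, weight = 1.
  m = 010 → c = 0110100, weight = 3.
  m = 110 → c = 0110101, weight = 4.
  m = 001 → c = 1111011, weight = 6.
  m = 101 → c = 1111010, weight = 5.
  m = 011 → c = 1001111, weight = 5.
  m = 111 → c = 1001110, weight = 4.
Tally weights:
  weight 0: 1 codewords.
  weight 1: 1 codewords.
  weight 3: 1 codewords.
  weight 4: 2 codewords.
  weight 5: 2 codewords.
  weight 6: 1 codewords.
Minimum distance d = smallest w > 0 with A_w > 0 = 1.
Sanity: Σ A_w = 8 = 2^3 = 8 ✓.


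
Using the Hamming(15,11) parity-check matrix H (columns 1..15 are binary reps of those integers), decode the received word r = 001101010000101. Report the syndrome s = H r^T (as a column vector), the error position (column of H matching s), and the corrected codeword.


s = (1, 0, 1, 1)^T, error position = 11, corrected codeword c = 001101010010101

Compute s = H r^T mod 2 one row at a time:
  s_1 = 1 + 0 + 0 + 0 + 0 + 1 + 0 + 1 = 3 ≡ 1 (mod 2).
  s_2 = 1 + 0 + 1 + 0 + 0 + 1 + 0 + 1 = 4 ≡ 0 (mod 2).
  s_3 = 0 + 1 + 1 + 0 + 0 + 0 + 0 + 1 = 3 ≡ 1 (mod 2).
  s_4 = 0 + 1 + 0 + 0 + 0 + 0 + 1 + 1 = 3 ≡ 1 (mod 2).
s = (1, 0, 1, 1)^T — this equals column 11 of H (binary 1011), so error is at position 11.
Correct: flip bit 11 of r = 001101010000101 to get c = 001101010010101.


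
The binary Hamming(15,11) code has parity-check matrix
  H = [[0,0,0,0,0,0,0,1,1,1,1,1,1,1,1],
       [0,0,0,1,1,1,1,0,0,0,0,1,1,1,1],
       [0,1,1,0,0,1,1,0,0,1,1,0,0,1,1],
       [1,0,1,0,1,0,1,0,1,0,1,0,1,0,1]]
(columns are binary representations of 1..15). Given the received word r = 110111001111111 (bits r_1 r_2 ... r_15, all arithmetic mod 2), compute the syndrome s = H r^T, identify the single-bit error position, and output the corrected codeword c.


s = (1, 1, 0, 0)^T, error position = 12, corrected codeword c = 110111001110111

Compute s = H r^T mod 2 one row at a time:
  s_1 = 0 + 1 + 1 + 1 + 1 + 1 + 1 + 1 = 7 ≡ 1 (mod 2).
  s_2 = 1 + 1 + 1 + 0 + 1 + 1 + 1 + 1 = 7 ≡ 1 (mod 2).
  s_3 = 1 + 0 + 1 + 0 + 1 + 1 + 1 + 1 = 6 ≡ 0 (mod 2).
  s_4 = 1 + 0 + 1 + 0 + 1 + 1 + 1 + 1 = 6 ≡ 0 (mod 2).
s = (1, 1, 0, 0)^T — this equals column 12 of H (binary 1100), so error is at position 12.
Correct: flip bit 12 of r = 110111001111111 to get c = 110111001110111.


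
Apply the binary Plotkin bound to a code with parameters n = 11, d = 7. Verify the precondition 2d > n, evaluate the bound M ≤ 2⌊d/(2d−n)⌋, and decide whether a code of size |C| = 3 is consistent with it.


Plotkin bound M ≤ 4; given |C| = 3 ≤ bound (satisfied).

Check applicability: 2d = 14, n = 11.
2d − n = 3 > 0, so Plotkin applies.
Compute d/(2d−n) = 7/3 ≈ 2.3333.
⌊d/(2d−n)⌋ = 2.
Plotkin bound: M ≤ 2·2 = 4.
Given |C| = 3, check: satisfied.
This |C| is below the Plotkin bound.


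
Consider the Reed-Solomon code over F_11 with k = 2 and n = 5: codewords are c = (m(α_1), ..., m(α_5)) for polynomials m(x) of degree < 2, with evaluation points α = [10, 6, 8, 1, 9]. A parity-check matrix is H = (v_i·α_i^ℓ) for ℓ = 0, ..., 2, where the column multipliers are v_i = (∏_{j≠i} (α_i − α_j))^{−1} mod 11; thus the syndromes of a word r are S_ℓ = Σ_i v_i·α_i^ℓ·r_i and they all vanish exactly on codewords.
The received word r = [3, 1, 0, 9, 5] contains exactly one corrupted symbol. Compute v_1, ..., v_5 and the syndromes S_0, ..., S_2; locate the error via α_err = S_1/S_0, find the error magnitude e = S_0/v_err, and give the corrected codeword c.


S = (8, 3, 8), error at position 1, error magnitude e = 4, c = [10, 1, 0, 9, 5].

Step 1: column multipliers v_i = (∏_{j≠i}(α_i − α_j))^{−1} mod 11.
  i = 1 (α = 10): (10−6)(10−8)(10−1)(10−9) = 4·2·9·1 = 72 ≡ 6, so v_1 = 6^{−1} = 2 (mod 11).
  i = 2 (α = 6): (6−10)(6−8)(6−1)(6−9) = (−4)·(−2)·5·(−3) = −120 ≡ 1, so v_2 = 1^{−1} = 1 (mod 11).
  i = 3 (α = 8): (8−10)(8−6)(8−1)(8−9) = (−2)·2·7·(−1) = 28 ≡ 6, so v_3 = 6^{−1} = 2 (mod 11).
  i = 4 (α = 1): (1−10)(1−6)(1−8)(1−9) = (−9)·(−5)·(−7)·(−8) = 2520 ≡ 1, so v_4 = 1^{−1} = 1 (mod 11).
  i = 5 (α = 9): (9−10)(9−6)(9−8)(9−1) = (−1)·3·1·8 = −24 ≡ 9, so v_5 = 9^{−1} = 5 (mod 11).
  v = [2, 1, 2, 1, 5].
Step 2: syndromes of r = [3, 1, 0, 9, 5] (all sums mod 11).
  S_0 = Σ v_i r_i = 2·3 + 1·1 + 2·0 + 1·9 + 5·5 = 41 ≡ 8.
  S_1 = Σ v_i α_i r_i = 2·10·3 + 1·6·1 + 2·8·0 + 1·1·9 + 5·9·5 = 300 ≡ 3.
  α_i^2 mod 11 = [1, 3, 9, 1, 4].
  S_2 = Σ v_i α_i^2 r_i = 2·1·3 + 1·3·1 + 2·9·0 + 1·1·9 + 5·4·5 = 118 ≡ 8.
  S = (8, 3, 8) ≠ 0, so r is not a codeword (an error is present).
Step 3: locate the error. For a single error e at position i, S_ℓ = v_i·e·α_i^ℓ, so α_err = S_1/S_0.
  S_0^{−1} = 8^{−1} = 7 (mod 11), so α_err = 3·7 = 21 ≡ 10 = α_1. Error position i = 1.
  Consistency check: S_2/S_1 = 8·4 = 32 ≡ 10 = α_err ✓ (single-error assumption holds).
Step 4: error magnitude e = S_0/v_1 = S_0·∏_{j≠1}(α_1 − α_j) = 8·6 = 48 ≡ 4 (mod 11).
Step 5: correct position 1: c_1 = r_1 − e = 3 − 4 ≡ 10 (mod 11). Hence c = [10, 1, 0, 9, 5].
  Check: interpolating c through the α_i gives m(x) = 4 + 5·x (degree < 2) with m(α_i) = c_i for every i, so c is indeed a codeword.


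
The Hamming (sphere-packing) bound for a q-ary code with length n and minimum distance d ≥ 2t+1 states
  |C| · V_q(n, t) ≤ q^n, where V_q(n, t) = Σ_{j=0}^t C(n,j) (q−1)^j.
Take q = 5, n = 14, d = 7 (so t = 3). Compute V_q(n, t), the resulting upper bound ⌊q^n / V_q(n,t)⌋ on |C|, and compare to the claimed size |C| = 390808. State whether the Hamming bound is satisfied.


V_q(n, t) = 24809, q^n = 6103515625, Hamming bound = 246020, |C| = 390808 > bound (violated).

Step 1: Compute V_q(n, t) = Σ_{j=0}^3 C(n, j) (q−1)^j.
  j = 0: C(14,0)·(4)^0 = 1·1 = 1.
  j = 1: C(14,1)·(4)^1 = 14·4 = 56.
  j = 2: C(14,2)·(4)^2 = 91·16 = 1456.
  j = 3: C(14,3)·(4)^3 = 364·64 = 23296.
  V_q(n, t) = 1 + 56 + 1456 + 23296 = 24809.
Step 2: q^n = 5^14 = 6103515625.
Step 3: Hamming bound ⌊q^n / V_q(n,t)⌋ = ⌊6103515625/24809⌋ = 246020.
Step 4: Compare |C| = 390808 to 246020: violated.
The claimed |C| lies above the Hamming bound, so no 5-ary code of length 14 with d ≥ 7 can have 390808 codewords.


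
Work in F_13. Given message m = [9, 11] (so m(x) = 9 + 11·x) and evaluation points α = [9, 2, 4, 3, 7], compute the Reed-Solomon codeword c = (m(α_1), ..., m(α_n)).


c = [4, 5, 1, 3, 8]

Message polynomial: m(x) = 9 + 11·x (mod 13).
For each evaluation point α_i, compute m(α_i) mod 13:
  α_1 = 9: Horner steps 11 → 4, so m(9) = 4.
  α_2 = 2: Horner steps 11 → 5, so m(2) = 5.
  α_3 = 4: Horner steps 11 → 1, so m(4) = 1.
  α_4 = 3: Horner steps 11 → 3, so m(3) = 3.
  α_5 = 7: Horner steps 11 → 8, so m(7) = 8.
Codeword c = [4, 5, 1, 3, 8] ∈ F_13^5.


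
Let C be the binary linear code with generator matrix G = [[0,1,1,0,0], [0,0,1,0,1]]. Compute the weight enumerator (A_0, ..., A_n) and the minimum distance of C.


Weight distribution: A_0 = 1, A_2 = 3. Minimum distance d = 2.

Enumerate all 2^2 = 4 messages m ∈ F_2^2.
For each, compute codeword c = mG in F_2^5, then tally its weight.
  m = 00 → c = 00000, weight = 0.
  m = 10 → c = 01100, weight = 2.
  m = 01 → c = 00101, weight = 2.
  m = 11 → c = 01001, weight = 2.
Tally weights:
  weight 0: 1 codewords.
  weight 2: 3 codewords.
Minimum distance d = smallest w > 0 with A_w > 0 = 2.
Sanity: Σ A_w = 4 = 2^2 = 4 ✓.


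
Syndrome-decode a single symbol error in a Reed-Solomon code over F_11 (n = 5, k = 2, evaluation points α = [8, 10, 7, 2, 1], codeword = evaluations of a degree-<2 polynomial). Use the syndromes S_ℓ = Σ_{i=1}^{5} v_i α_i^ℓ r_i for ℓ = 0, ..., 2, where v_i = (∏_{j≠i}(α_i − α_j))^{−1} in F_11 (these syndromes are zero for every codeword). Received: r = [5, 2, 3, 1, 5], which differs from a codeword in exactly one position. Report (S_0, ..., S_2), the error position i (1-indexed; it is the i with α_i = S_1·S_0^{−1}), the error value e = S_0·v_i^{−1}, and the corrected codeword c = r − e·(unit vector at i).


S = (7, 1, 8), error at position 1, error magnitude e = 6, c = [10, 2, 3, 1, 5].

Step 1: column multipliers v_i = (∏_{j≠i}(α_i − α_j))^{−1} mod 11.
  i = 1 (α = 8): (8−10)(8−7)(8−2)(8−1) = (−2)·1·6·7 = −84 ≡ 4, so v_1 = 4^{−1} = 3 (mod 11).
  i = 2 (α = 10): (10−8)(10−7)(10−2)(10−1) = 2·3·8·9 = 432 ≡ 3, so v_2 = 3^{−1} = 4 (mod 11).
  i = 3 (α = 7): (7−8)(7−10)(7−2)(7−1) = (−1)·(−3)·5·6 = 90 ≡ 2, so v_3 = 2^{−1} = 6 (mod 11).
  i = 4 (α = 2): (2−8)(2−10)(2−7)(2−1) = (−6)·(−8)·(−5)·1 = −240 ≡ 2, so v_4 = 2^{−1} = 6 (mod 11).
  i = 5 (α = 1): (1−8)(1−10)(1−7)(1−2) = (−7)·(−9)·(−6)·(−1) = 378 ≡ 4, so v_5 = 4^{−1} = 3 (mod 11).
  v = [3, 4, 6, 6, 3].
Step 2: syndromes of r = [5, 2, 3, 1, 5] (all sums mod 11).
  S_0 = Σ v_i r_i = 3·5 + 4·2 + 6·3 + 6·1 + 3·5 = 62 ≡ 7.
  S_1 = Σ v_i α_i r_i = 3·8·5 + 4·10·2 + 6·7·3 + 6·2·1 + 3·1·5 = 353 ≡ 1.
  α_i^2 mod 11 = [9, 1, 5, 4, 1].
  S_2 = Σ v_i α_i^2 r_i = 3·9·5 + 4·1·2 + 6·5·3 + 6·4·1 + 3·1·5 = 272 ≡ 8.
  S = (7, 1, 8) ≠ 0, so r is not a codeword (an error is present).
Step 3: locate the error. For a single error e at position i, S_ℓ = v_i·e·α_i^ℓ, so α_err = S_1/S_0.
  S_0^{−1} = 7^{−1} = 8 (mod 11), so α_err = 1·8 = 8 ≡ 8 = α_1. Error position i = 1.
  Consistency check: S_2/S_1 = 8·1 = 8 ≡ 8 = α_err ✓ (single-error assumption holds).
Step 4: error magnitude e = S_0/v_1 = S_0·∏_{j≠1}(α_1 − α_j) = 7·4 = 28 ≡ 6 (mod 11).
Step 5: correct position 1: c_1 = r_1 − e = 5 − 6 ≡ 10 (mod 11). Hence c = [10, 2, 3, 1, 5].
  Check: interpolating c through the α_i gives m(x) = 9 + 7·x (degree < 2) with m(α_i) = c_i for every i, so c is indeed a codeword.


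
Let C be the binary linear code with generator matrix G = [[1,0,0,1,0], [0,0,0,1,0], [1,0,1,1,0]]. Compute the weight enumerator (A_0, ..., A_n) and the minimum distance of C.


Weight distribution: A_0 = 1, A_1 = 3, A_2 = 3, A_3 = 1. Minimum distance d = 1.

Enumerate all 2^3 = 8 messages m ∈ F_2^3.
For each, compute codeword c = mG in F_2^5, then tally its weight.
  m = 000 → c = 00000, weight = 0.
  m = 100 → c = 10010, weight = 2.
  m = 010 → c = 00010, weight = 1.
  m = 110 → c = 10000, weight = 1.
  m = 001 → c = 10110, weight = 3.
  m = 101 → c = 00100, weight = 1.
  m = 011 → c = 10100, weight = 2.
  m = 111 → c = 00110, weight = 2.
Tally weights:
  weight 0: 1 codewords.
  weight 1: 3 codewords.
  weight 2: 3 codewords.
  weight 3: 1 codewords.
Minimum distance d = smallest w > 0 with A_w > 0 = 1.
Sanity: Σ A_w = 8 = 2^3 = 8 ✓.


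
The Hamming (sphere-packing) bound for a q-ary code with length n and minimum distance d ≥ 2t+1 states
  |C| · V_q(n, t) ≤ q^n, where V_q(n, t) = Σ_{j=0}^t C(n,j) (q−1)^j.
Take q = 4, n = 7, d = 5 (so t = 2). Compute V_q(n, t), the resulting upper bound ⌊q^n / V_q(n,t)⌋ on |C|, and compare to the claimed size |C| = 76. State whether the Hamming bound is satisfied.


V_q(n, t) = 211, q^n = 16384, Hamming bound = 77, |C| = 76 ≤ bound (satisfied).

Step 1: Compute V_q(n, t) = Σ_{j=0}^2 C(n, j) (q−1)^j.
  j = 0: C(7,0)·(3)^0 = 1·1 = 1.
  j = 1: C(7,1)·(3)^1 = 7·3 = 21.
  j = 2: C(7,2)·(3)^2 = 21·9 = 189.
  V_q(n, t) = 1 + 21 + 189 = 211.
Step 2: q^n = 4^7 = 16384.
Step 3: Hamming bound ⌊q^n / V_q(n,t)⌋ = ⌊16384/211⌋ = 77.
Step 4: Compare |C| = 76 to 77: satisfied.
The claimed |C| lies below the Hamming bound.


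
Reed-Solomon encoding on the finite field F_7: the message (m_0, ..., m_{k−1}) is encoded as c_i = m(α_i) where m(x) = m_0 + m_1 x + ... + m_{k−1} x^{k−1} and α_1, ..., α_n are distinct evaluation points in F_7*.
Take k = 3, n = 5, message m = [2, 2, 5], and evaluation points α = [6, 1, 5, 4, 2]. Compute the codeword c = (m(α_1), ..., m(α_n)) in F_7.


c = [5, 2, 4, 6, 5]

Message polynomial: m(x) = 2 + 2·x + 5·x^2 (mod 7).
For each evaluation point α_i, compute m(α_i) mod 7:
  α_1 = 6: Horner steps 5 → 4 → 5, so m(6) = 5.
  α_2 = 1: Horner steps 5 → 0 → 2, so m(1) = 2.
  α_3 = 5: Horner steps 5 → 6 → 4, so m(5) = 4.
  α_4 = 4: Horner steps 5 → 1 → 6, so m(4) = 6.
  α_5 = 2: Horner steps 5 → 5 → 5, so m(2) = 5.
Codeword c = [5, 2, 4, 6, 5] ∈ F_7^5.


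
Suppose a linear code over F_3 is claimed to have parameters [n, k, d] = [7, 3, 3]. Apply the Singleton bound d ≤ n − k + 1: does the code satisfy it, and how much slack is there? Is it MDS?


Singleton RHS = n − k + 1 = 5, slack = 2, bound satisfied, not MDS.

Singleton bound: d ≤ n − k + 1.
Here n = 7, k = 3, so n − k + 1 = 5.
Given d = 3, check d ≤ 5: YES.
Slack = (n − k + 1) − d = 2.
The code is NOT MDS (slack = 2 > 0).
Description: the claimed parameters are [7, 3, 3]_3; such a code would be non-MDS.


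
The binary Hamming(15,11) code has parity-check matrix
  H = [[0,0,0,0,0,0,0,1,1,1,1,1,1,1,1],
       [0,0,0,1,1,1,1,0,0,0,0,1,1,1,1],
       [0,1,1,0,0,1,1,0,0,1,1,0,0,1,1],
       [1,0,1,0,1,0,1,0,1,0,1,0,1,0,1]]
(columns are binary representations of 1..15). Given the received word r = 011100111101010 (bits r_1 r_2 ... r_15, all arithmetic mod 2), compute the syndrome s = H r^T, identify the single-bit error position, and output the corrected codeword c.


s = (1, 0, 1, 1)^T, error position = 11, corrected codeword c = 011100111111010

Compute s = H r^T mod 2 one row at a time:
  s_1 = 1 + 1 + 1 + 0 + 1 + 0 + 1 + 0 = 5 ≡ 1 (mod 2).
  s_2 = 1 + 0 + 0 + 1 + 1 + 0 + 1 + 0 = 4 ≡ 0 (mod 2).
  s_3 = 1 + 1 + 0 + 1 + 1 + 0 + 1 + 0 = 5 ≡ 1 (mod 2).
  s_4 = 0 + 1 + 0 + 1 + 1 + 0 + 0 + 0 = 3 ≡ 1 (mod 2).
s = (1, 0, 1, 1)^T — this equals column 11 of H (binary 1011), so error is at position 11.
Correct: flip bit 11 of r = 011100111101010 to get c = 011100111111010.


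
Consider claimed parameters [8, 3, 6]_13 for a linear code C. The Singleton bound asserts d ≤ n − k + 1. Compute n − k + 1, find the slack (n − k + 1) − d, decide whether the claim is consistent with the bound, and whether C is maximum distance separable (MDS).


Singleton RHS = n − k + 1 = 6, slack = 0, bound satisfied, MDS.

Singleton bound: d ≤ n − k + 1.
Here n = 8, k = 3, so n − k + 1 = 6.
Given d = 6, check d ≤ 6: YES.
Slack = (n − k + 1) − d = 0.
The code is MDS (slack = 0).
Description: the claimed parameters are [8, 3, 6]_13; such a code would be MDS (meets Singleton bound).


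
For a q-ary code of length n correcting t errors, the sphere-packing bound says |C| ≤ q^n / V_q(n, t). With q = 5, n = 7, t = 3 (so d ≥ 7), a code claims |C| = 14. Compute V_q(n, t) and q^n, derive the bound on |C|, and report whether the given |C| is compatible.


V_q(n, t) = 2605, q^n = 78125, Hamming bound = 29, |C| = 14 ≤ bound (satisfied).

Step 1: Compute V_q(n, t) = Σ_{j=0}^3 C(n, j) (q−1)^j.
  j = 0: C(7,0)·(4)^0 = 1·1 = 1.
  j = 1: C(7,1)·(4)^1 = 7·4 = 28.
  j = 2: C(7,2)·(4)^2 = 21·16 = 336.
  j = 3: C(7,3)·(4)^3 = 35·64 = 2240.
  V_q(n, t) = 1 + 28 + 336 + 2240 = 2605.
Step 2: q^n = 5^7 = 78125.
Step 3: Hamming bound ⌊q^n / V_q(n,t)⌋ = ⌊78125/2605⌋ = 29.
Step 4: Compare |C| = 14 to 29: satisfied.
The claimed |C| lies below the Hamming bound.


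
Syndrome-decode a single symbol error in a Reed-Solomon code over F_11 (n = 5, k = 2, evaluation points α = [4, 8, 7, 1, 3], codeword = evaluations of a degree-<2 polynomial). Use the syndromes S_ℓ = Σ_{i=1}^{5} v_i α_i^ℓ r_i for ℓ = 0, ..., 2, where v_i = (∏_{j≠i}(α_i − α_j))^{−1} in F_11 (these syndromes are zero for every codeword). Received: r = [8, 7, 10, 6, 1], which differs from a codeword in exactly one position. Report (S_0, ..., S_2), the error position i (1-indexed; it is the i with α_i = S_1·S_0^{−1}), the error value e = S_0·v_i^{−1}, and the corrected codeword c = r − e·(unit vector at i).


S = (3, 9, 5), error at position 5, error magnitude e = 1, c = [8, 7, 10, 6, 0].

Step 1: column multipliers v_i = (∏_{j≠i}(α_i − α_j))^{−1} mod 11.
  i = 1 (α = 4): (4−8)(4−7)(4−1)(4−3) = (−4)·(−3)·3·1 = 36 ≡ 3, so v_1 = 3^{−1} = 4 (mod 11).
  i = 2 (α = 8): (8−4)(8−7)(8−1)(8−3) = 4·1·7·5 = 140 ≡ 8, so v_2 = 8^{−1} = 7 (mod 11).
  i = 3 (α = 7): (7−4)(7−8)(7−1)(7−3) = 3·(−1)·6·4 = −72 ≡ 5, so v_3 = 5^{−1} = 9 (mod 11).
  i = 4 (α = 1): (1−4)(1−8)(1−7)(1−3) = (−3)·(−7)·(−6)·(−2) = 252 ≡ 10, so v_4 = 10^{−1} = 10 (mod 11).
  i = 5 (α = 3): (3−4)(3−8)(3−7)(3−1) = (−1)·(−5)·(−4)·2 = −40 ≡ 4, so v_5 = 4^{−1} = 3 (mod 11).
  v = [4, 7, 9, 10, 3].
Step 2: syndromes of r = [8, 7, 10, 6, 1] (all sums mod 11).
  S_0 = Σ v_i r_i = 4·8 + 7·7 + 9·10 + 10·6 + 3·1 = 234 ≡ 3.
  S_1 = Σ v_i α_i r_i = 4·4·8 + 7·8·7 + 9·7·10 + 10·1·6 + 3·3·1 = 1219 ≡ 9.
  α_i^2 mod 11 = [5, 9, 5, 1, 9].
  S_2 = Σ v_i α_i^2 r_i = 4·5·8 + 7·9·7 + 9·5·10 + 10·1·6 + 3·9·1 = 1138 ≡ 5.
  S = (3, 9, 5) ≠ 0, so r is not a codeword (an error is present).
Step 3: locate the error. For a single error e at position i, S_ℓ = v_i·e·α_i^ℓ, so α_err = S_1/S_0.
  S_0^{−1} = 3^{−1} = 4 (mod 11), so α_err = 9·4 = 36 ≡ 3 = α_5. Error position i = 5.
  Consistency check: S_2/S_1 = 5·5 = 25 ≡ 3 = α_err ✓ (single-error assumption holds).
Step 4: error magnitude e = S_0/v_5 = S_0·∏_{j≠5}(α_5 − α_j) = 3·4 = 12 ≡ 1 (mod 11).
Step 5: correct position 5: c_5 = r_5 − e = 1 − 1 ≡ 0 (mod 11). Hence c = [8, 7, 10, 6, 0].
  Check: interpolating c through the α_i gives m(x) = 9 + 8·x (degree < 2) with m(α_i) = c_i for every i, so c is indeed a codeword.


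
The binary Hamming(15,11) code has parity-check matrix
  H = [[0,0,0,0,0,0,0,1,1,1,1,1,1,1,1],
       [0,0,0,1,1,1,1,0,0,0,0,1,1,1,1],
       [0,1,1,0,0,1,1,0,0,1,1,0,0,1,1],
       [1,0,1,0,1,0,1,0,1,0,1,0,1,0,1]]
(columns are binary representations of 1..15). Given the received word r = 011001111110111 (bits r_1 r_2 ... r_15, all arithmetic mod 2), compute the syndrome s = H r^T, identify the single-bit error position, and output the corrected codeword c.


s = (1, 1, 0, 0)^T, error position = 12, corrected codeword c = 011001111111111

Compute s = H r^T mod 2 one row at a time:
  s_1 = 1 + 1 + 1 + 1 + 0 + 1 + 1 + 1 = 7 ≡ 1 (mod 2).
  s_2 = 0 + 0 + 1 + 1 + 0 + 1 + 1 + 1 = 5 ≡ 1 (mod 2).
  s_3 = 1 + 1 + 1 + 1 + 1 + 1 + 1 + 1 = 8 ≡ 0 (mod 2).
  s_4 = 0 + 1 + 0 + 1 + 1 + 1 + 1 + 1 = 6 ≡ 0 (mod 2).
s = (1, 1, 0, 0)^T — this equals column 12 of H (binary 1100), so error is at position 12.
Correct: flip bit 12 of r = 011001111110111 to get c = 011001111111111.


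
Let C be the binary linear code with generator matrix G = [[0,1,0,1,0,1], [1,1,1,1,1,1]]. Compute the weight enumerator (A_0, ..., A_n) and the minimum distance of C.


Weight distribution: A_0 = 1, A_3 = 2, A_6 = 1. Minimum distance d = 3.

Enumerate all 2^2 = 4 messages m ∈ F_2^2.
For each, compute codeword c = mG in F_2^6, then tally its weight.
  m = 00 → c = 000000, weight = 0.
  m = 10 → c = 010101, weight = 3.
  m = 01 → c = 111111, weight = 6.
  m = 11 → c = 101010, weight = 3.
Tally weights:
  weight 0: 1 codewords.
  weight 3: 2 codewords.
  weight 6: 1 codewords.
Minimum distance d = smallest w > 0 with A_w > 0 = 3.
Sanity: Σ A_w = 4 = 2^2 = 4 ✓.


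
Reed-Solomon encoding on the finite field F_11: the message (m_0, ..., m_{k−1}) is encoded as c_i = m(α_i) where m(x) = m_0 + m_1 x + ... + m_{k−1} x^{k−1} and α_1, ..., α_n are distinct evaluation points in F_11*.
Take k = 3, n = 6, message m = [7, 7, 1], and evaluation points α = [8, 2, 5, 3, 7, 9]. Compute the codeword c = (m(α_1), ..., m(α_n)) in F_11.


c = [6, 3, 1, 4, 6, 8]

Message polynomial: m(x) = 7 + 7·x + 1·x^2 (mod 11).
For each evaluation point α_i, compute m(α_i) mod 11:
  α_1 = 8: Horner steps 1 → 4 → 6, so m(8) = 6.
  α_2 = 2: Horner steps 1 → 9 → 3, so m(2) = 3.
  α_3 = 5: Horner steps 1 → 1 → 1, so m(5) = 1.
  α_4 = 3: Horner steps 1 → 10 → 4, so m(3) = 4.
  α_5 = 7: Horner steps 1 → 3 → 6, so m(7) = 6.
  α_6 = 9: Horner steps 1 → 5 → 8, so m(9) = 8.
Codeword c = [6, 3, 1, 4, 6, 8] ∈ F_11^6.


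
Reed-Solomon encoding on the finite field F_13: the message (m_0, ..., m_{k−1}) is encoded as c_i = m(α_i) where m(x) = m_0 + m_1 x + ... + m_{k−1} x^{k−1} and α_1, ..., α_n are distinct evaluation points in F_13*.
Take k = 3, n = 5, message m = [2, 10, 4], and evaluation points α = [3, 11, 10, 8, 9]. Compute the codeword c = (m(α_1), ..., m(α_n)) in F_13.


c = [3, 11, 8, 0, 0]

Message polynomial: m(x) = 2 + 10·x + 4·x^2 (mod 13).
For each evaluation point α_i, compute m(α_i) mod 13:
  α_1 = 3: Horner steps 4 → 9 → 3, so m(3) = 3.
  α_2 = 11: Horner steps 4 → 2 → 11, so m(11) = 11.
  α_3 = 10: Horner steps 4 → 11 → 8, so m(10) = 8.
  α_4 = 8: Horner steps 4 → 3 → 0, so m(8) = 0.
  α_5 = 9: Horner steps 4 → 7 → 0, so m(9) = 0.
Codeword c = [3, 11, 8, 0, 0] ∈ F_13^5.


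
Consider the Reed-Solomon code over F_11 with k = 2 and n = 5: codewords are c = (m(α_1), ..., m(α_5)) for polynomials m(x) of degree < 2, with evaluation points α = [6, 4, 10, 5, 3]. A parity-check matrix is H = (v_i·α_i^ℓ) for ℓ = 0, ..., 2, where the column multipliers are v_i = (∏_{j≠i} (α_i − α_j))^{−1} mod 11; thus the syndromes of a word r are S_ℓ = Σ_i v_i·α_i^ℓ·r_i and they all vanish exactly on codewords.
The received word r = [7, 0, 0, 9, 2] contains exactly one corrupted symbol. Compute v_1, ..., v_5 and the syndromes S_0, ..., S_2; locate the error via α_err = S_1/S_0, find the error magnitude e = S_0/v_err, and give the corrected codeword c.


S = (3, 8, 3), error at position 3, error magnitude e = 1, c = [7, 0, 10, 9, 2].

Step 1: column multipliers v_i = (∏_{j≠i}(α_i − α_j))^{−1} mod 11.
  i = 1 (α = 6): (6−4)(6−10)(6−5)(6−3) = 2·(−4)·1·3 = −24 ≡ 9, so v_1 = 9^{−1} = 5 (mod 11).
  i = 2 (α = 4): (4−6)(4−10)(4−5)(4−3) = (−2)·(−6)·(−1)·1 = −12 ≡ 10, so v_2 = 10^{−1} = 10 (mod 11).
  i = 3 (α = 10): (10−6)(10−4)(10−5)(10−3) = 4·6·5·7 = 840 ≡ 4, so v_3 = 4^{−1} = 3 (mod 11).
  i = 4 (α = 5): (5−6)(5−4)(5−10)(5−3) = (−1)·1·(−5)·2 = 10 ≡ 10, so v_4 = 10^{−1} = 10 (mod 11).
  i = 5 (α = 3): (3−6)(3−4)(3−10)(3−5) = (−3)·(−1)·(−7)·(−2) = 42 ≡ 9, so v_5 = 9^{−1} = 5 (mod 11).
  v = [5, 10, 3, 10, 5].
Step 2: syndromes of r = [7, 0, 0, 9, 2] (all sums mod 11).
  S_0 = Σ v_i r_i = 5·7 + 10·0 + 3·0 + 10·9 + 5·2 = 135 ≡ 3.
  S_1 = Σ v_i α_i r_i = 5·6·7 + 10·4·0 + 3·10·0 + 10·5·9 + 5·3·2 = 690 ≡ 8.
  α_i^2 mod 11 = [3, 5, 1, 3, 9].
  S_2 = Σ v_i α_i^2 r_i = 5·3·7 + 10·5·0 + 3·1·0 + 10·3·9 + 5·9·2 = 465 ≡ 3.
  S = (3, 8, 3) ≠ 0, so r is not a codeword (an error is present).
Step 3: locate the error. For a single error e at position i, S_ℓ = v_i·e·α_i^ℓ, so α_err = S_1/S_0.
  S_0^{−1} = 3^{−1} = 4 (mod 11), so α_err = 8·4 = 32 ≡ 10 = α_3. Error position i = 3.
  Consistency check: S_2/S_1 = 3·7 = 21 ≡ 10 = α_err ✓ (single-error assumption holds).
Step 4: error magnitude e = S_0/v_3 = S_0·∏_{j≠3}(α_3 − α_j) = 3·4 = 12 ≡ 1 (mod 11).
Step 5: correct position 3: c_3 = r_3 − e = 0 − 1 ≡ 10 (mod 11). Hence c = [7, 0, 10, 9, 2].
  Check: interpolating c through the α_i gives m(x) = 8 + 9·x (degree < 2) with m(α_i) = c_i for every i, so c is indeed a codeword.


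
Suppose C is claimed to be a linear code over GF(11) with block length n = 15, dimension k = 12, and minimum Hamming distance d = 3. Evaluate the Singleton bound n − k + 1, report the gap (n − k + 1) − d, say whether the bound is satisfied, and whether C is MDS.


Singleton RHS = n − k + 1 = 4, slack = 1, bound satisfied, not MDS.

Singleton bound: d ≤ n − k + 1.
Here n = 15, k = 12, so n − k + 1 = 4.
Given d = 3, check d ≤ 4: YES.
Slack = (n − k + 1) − d = 1.
The code is NOT MDS (slack = 1 > 0).
Description: the claimed parameters are [15, 12, 3]_11; such a code would be non-MDS.


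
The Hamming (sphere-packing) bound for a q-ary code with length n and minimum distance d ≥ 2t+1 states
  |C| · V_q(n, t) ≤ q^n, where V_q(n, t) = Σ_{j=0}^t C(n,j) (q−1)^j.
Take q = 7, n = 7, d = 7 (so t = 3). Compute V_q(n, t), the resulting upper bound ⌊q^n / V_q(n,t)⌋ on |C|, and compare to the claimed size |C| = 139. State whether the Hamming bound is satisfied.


V_q(n, t) = 8359, q^n = 823543, Hamming bound = 98, |C| = 139 > bound (violated).

Step 1: Compute V_q(n, t) = Σ_{j=0}^3 C(n, j) (q−1)^j.
  j = 0: C(7,0)·(6)^0 = 1·1 = 1.
  j = 1: C(7,1)·(6)^1 = 7·6 = 42.
  j = 2: C(7,2)·(6)^2 = 21·36 = 756.
  j = 3: C(7,3)·(6)^3 = 35·216 = 7560.
  V_q(n, t) = 1 + 42 + 756 + 7560 = 8359.
Step 2: q^n = 7^7 = 823543.
Step 3: Hamming bound ⌊q^n / V_q(n,t)⌋ = ⌊823543/8359⌋ = 98.
Step 4: Compare |C| = 139 to 98: violated.
The claimed |C| lies above the Hamming bound, so no 7-ary code of length 7 with d ≥ 7 can have 139 codewords.


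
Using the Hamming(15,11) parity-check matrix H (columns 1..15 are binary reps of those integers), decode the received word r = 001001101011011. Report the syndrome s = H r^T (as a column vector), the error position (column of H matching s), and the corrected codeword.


s = (1, 1, 0, 1)^T, error position = 13, corrected codeword c = 001001101011111

Compute s = H r^T mod 2 one row at a time:
  s_1 = 0 + 1 + 0 + 1 + 1 + 0 + 1 + 1 = 5 ≡ 1 (mod 2).
  s_2 = 0 + 0 + 1 + 1 + 1 + 0 + 1 + 1 = 5 ≡ 1 (mod 2).
  s_3 = 0 + 1 + 1 + 1 + 0 + 1 + 1 + 1 = 6 ≡ 0 (mod 2).
  s_4 = 0 + 1 + 0 + 1 + 1 + 1 + 0 + 1 = 5 ≡ 1 (mod 2).
s = (1, 1, 0, 1)^T — this equals column 13 of H (binary 1101), so error is at position 13.
Correct: flip bit 13 of r = 001001101011011 to get c = 001001101011111.


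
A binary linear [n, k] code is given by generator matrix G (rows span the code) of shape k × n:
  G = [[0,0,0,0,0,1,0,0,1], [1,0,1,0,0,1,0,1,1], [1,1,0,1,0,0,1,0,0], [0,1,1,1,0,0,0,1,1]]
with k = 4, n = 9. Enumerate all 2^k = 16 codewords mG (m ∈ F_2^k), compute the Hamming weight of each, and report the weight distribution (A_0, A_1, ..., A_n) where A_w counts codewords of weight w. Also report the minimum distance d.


Weight distribution: A_0 = 1, A_2 = 3, A_3 = 1, A_4 = 3, A_5 = 6, A_6 = 1, A_7 = 1. Minimum distance d = 2.

Enumerate all 2^4 = 16 messages m ∈ F_2^4.
For each, compute codeword c = mG in F_2^9, then tally its weight.
  m = 0000 → c = 000000000, weight = 0.
  m = 1000 → c = 000001001, weight = 2.
  m = 0100 → c = 101001011, weight = 5.
  m = 1100 → c = 101000010, weight = 3.
  m = 0010 → c = 110100100, weight = 4.
  m = 1010 → c = 110101101, weight = 6.
  m = 0110 → c = 011101111, weight = 7.
  m = 1110 → c = 011100110, weight = 5.
  m = 0001 → c = 011100011, weight = 5.
  m = 1001 → c = 011101010, weight = 5.
  m = 0101 → c = 110101000, weight = 4.
  m = 1101 → c = 110100001, weight = 4.
  m = 0011 → c = 101000111, weight = 5.
  m = 1011 → c = 101001110, weight = 5.
  m = 0111 → c = 000001100, weight = 2.
  m = 1111 → c = 000000101, weight = 2.
Tally weights:
  weight 0: 1 codewords.
  weight 2: 3 codewords.
  weight 3: 1 codewords.
  weight 4: 3 codewords.
  weight 5: 6 codewords.
  weight 6: 1 codewords.
  weight 7: 1 codewords.
Minimum distance d = smallest w > 0 with A_w > 0 = 2.
Sanity: Σ A_w = 16 = 2^4 = 16 ✓.


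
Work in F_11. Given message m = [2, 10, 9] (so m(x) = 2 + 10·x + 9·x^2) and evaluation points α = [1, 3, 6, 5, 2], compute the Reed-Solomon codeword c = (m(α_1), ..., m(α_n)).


c = [10, 3, 1, 2, 3]

Message polynomial: m(x) = 2 + 10·x + 9·x^2 (mod 11).
For each evaluation point α_i, compute m(α_i) mod 11:
  α_1 = 1: Horner steps 9 → 8 → 10, so m(1) = 10.
  α_2 = 3: Horner steps 9 → 4 → 3, so m(3) = 3.
  α_3 = 6: Horner steps 9 → 9 → 1, so m(6) = 1.
  α_4 = 5: Horner steps 9 → 0 → 2, so m(5) = 2.
  α_5 = 2: Horner steps 9 → 6 → 3, so m(2) = 3.
Codeword c = [10, 3, 1, 2, 3] ∈ F_11^5.


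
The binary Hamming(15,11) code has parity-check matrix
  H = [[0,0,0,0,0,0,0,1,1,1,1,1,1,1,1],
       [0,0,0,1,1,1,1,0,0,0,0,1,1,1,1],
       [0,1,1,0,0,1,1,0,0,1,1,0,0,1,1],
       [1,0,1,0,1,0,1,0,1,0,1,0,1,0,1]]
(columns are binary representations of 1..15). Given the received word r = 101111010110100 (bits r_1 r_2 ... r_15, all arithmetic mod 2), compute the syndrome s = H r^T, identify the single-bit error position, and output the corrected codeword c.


s = (0, 0, 0, 1)^T, error position = 1, corrected codeword c = 001111010110100

Compute s = H r^T mod 2 one row at a time:
  s_1 = 1 + 0 + 1 + 1 + 0 + 1 + 0 + 0 = 4 ≡ 0 (mod 2).
  s_2 = 1 + 1 + 1 + 0 + 0 + 1 + 0 + 0 = 4 ≡ 0 (mod 2).
  s_3 = 0 + 1 + 1 + 0 + 1 + 1 + 0 + 0 = 4 ≡ 0 (mod 2).
  s_4 = 1 + 1 + 1 + 0 + 0 + 1 + 1 + 0 = 5 ≡ 1 (mod 2).
s = (0, 0, 0, 1)^T — this equals column 1 of H (binary 0001), so error is at position 1.
Correct: flip bit 1 of r = 101111010110100 to get c = 001111010110100.


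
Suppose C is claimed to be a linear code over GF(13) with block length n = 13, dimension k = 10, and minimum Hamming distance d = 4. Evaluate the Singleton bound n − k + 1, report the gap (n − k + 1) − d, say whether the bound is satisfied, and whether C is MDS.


Singleton RHS = n − k + 1 = 4, slack = 0, bound satisfied, MDS.

Singleton bound: d ≤ n − k + 1.
Here n = 13, k = 10, so n − k + 1 = 4.
Given d = 4, check d ≤ 4: YES.
Slack = (n − k + 1) − d = 0.
The code is MDS (slack = 0).
Description: the claimed parameters are [13, 10, 4]_13; such a code would be MDS (meets Singleton bound).


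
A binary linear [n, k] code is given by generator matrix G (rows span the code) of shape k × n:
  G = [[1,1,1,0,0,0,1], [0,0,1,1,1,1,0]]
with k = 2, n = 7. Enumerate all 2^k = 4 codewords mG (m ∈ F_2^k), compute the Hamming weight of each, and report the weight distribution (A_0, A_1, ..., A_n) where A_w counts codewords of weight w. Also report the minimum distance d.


Weight distribution: A_0 = 1, A_4 = 2, A_6 = 1. Minimum distance d = 4.

Enumerate all 2^2 = 4 messages m ∈ F_2^2.
For each, compute codeword c = mG in F_2^7, then tally its weight.
  m = 00 → c = 0000000, weight = 0.
  m = 10 → c = 1110001, weight = 4.
  m = 01 → c = 0011110, weight = 4.
  m = 11 → c = 1101111, weight = 6.
Tally weights:
  weight 0: 1 codewords.
  weight 4: 2 codewords.
  weight 6: 1 codewords.
Minimum distance d = smallest w > 0 with A_w > 0 = 4.
Sanity: Σ A_w = 4 = 2^2 = 4 ✓.


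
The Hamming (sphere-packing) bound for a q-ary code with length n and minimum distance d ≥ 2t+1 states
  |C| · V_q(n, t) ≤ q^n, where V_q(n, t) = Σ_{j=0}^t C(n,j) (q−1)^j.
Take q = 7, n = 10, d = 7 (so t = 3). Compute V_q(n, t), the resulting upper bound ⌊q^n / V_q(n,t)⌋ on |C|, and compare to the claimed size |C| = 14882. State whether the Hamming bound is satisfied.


V_q(n, t) = 27601, q^n = 282475249, Hamming bound = 10234, |C| = 14882 > bound (violated).

Step 1: Compute V_q(n, t) = Σ_{j=0}^3 C(n, j) (q−1)^j.
  j = 0: C(10,0)·(6)^0 = 1·1 = 1.
  j = 1: C(10,1)·(6)^1 = 10·6 = 60.
  j = 2: C(10,2)·(6)^2 = 45·36 = 1620.
  j = 3: C(10,3)·(6)^3 = 120·216 = 25920.
  V_q(n, t) = 1 + 60 + 1620 + 25920 = 27601.
Step 2: q^n = 7^10 = 282475249.
Step 3: Hamming bound ⌊q^n / V_q(n,t)⌋ = ⌊282475249/27601⌋ = 10234.
Step 4: Compare |C| = 14882 to 10234: violated.
The claimed |C| lies above the Hamming bound, so no 7-ary code of length 10 with d ≥ 7 can have 14882 codewords.


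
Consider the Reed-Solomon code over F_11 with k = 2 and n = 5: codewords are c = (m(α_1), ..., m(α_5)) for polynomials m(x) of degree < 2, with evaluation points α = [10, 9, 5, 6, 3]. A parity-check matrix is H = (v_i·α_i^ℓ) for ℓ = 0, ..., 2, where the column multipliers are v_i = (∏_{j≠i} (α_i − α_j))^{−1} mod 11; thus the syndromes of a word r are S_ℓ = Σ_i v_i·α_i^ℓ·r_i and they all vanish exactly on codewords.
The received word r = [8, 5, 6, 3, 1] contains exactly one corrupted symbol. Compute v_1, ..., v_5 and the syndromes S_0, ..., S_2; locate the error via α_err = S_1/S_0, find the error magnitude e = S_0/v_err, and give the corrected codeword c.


S = (9, 2, 9), error at position 1, error magnitude e = 6, c = [2, 5, 6, 3, 1].

Step 1: column multipliers v_i = (∏_{j≠i}(α_i − α_j))^{−1} mod 11.
  i = 1 (α = 10): (10−9)(10−5)(10−6)(10−3) = 1·5·4·7 = 140 ≡ 8, so v_1 = 8^{−1} = 7 (mod 11).
  i = 2 (α = 9): (9−10)(9−5)(9−6)(9−3) = (−1)·4·3·6 = −72 ≡ 5, so v_2 = 5^{−1} = 9 (mod 11).
  i = 3 (α = 5): (5−10)(5−9)(5−6)(5−3) = (−5)·(−4)·(−1)·2 = −40 ≡ 4, so v_3 = 4^{−1} = 3 (mod 11).
  i = 4 (α = 6): (6−10)(6−9)(6−5)(6−3) = (−4)·(−3)·1·3 = 36 ≡ 3, so v_4 = 3^{−1} = 4 (mod 11).
  i = 5 (α = 3): (3−10)(3−9)(3−5)(3−6) = (−7)·(−6)·(−2)·(−3) = 252 ≡ 10, so v_5 = 10^{−1} = 10 (mod 11).
  v = [7, 9, 3, 4, 10].
Step 2: syndromes of r = [8, 5, 6, 3, 1] (all sums mod 11).
  S_0 = Σ v_i r_i = 7·8 + 9·5 + 3·6 + 4·3 + 10·1 = 141 ≡ 9.
  S_1 = Σ v_i α_i r_i = 7·10·8 + 9·9·5 + 3·5·6 + 4·6·3 + 10·3·1 = 1157 ≡ 2.
  α_i^2 mod 11 = [1, 4, 3, 3, 9].
  S_2 = Σ v_i α_i^2 r_i = 7·1·8 + 9·4·5 + 3·3·6 + 4·3·3 + 10·9·1 = 416 ≡ 9.
  S = (9, 2, 9) ≠ 0, so r is not a codeword (an error is present).
Step 3: locate the error. For a single error e at position i, S_ℓ = v_i·e·α_i^ℓ, so α_err = S_1/S_0.
  S_0^{−1} = 9^{−1} = 5 (mod 11), so α_err = 2·5 = 10 ≡ 10 = α_1. Error position i = 1.
  Consistency check: S_2/S_1 = 9·6 = 54 ≡ 10 = α_err ✓ (single-error assumption holds).
Step 4: error magnitude e = S_0/v_1 = S_0·∏_{j≠1}(α_1 − α_j) = 9·8 = 72 ≡ 6 (mod 11).
Step 5: correct position 1: c_1 = r_1 − e = 8 − 6 ≡ 2 (mod 11). Hence c = [2, 5, 6, 3, 1].
  Check: interpolating c through the α_i gives m(x) = 10 + 8·x (degree < 2) with m(α_i) = c_i for every i, so c is indeed a codeword.


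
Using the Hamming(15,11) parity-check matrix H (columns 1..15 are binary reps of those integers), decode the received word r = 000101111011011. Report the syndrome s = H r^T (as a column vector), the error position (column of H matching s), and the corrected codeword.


s = (0, 0, 1, 0)^T, error position = 2, corrected codeword c = 010101111011011

Compute s = H r^T mod 2 one row at a time:
  s_1 = 1 + 1 + 0 + 1 + 1 + 0 + 1 + 1 = 6 ≡ 0 (mod 2).
  s_2 = 1 + 0 + 1 + 1 + 1 + 0 + 1 + 1 = 6 ≡ 0 (mod 2).
  s_3 = 0 + 0 + 1 + 1 + 0 + 1 + 1 + 1 = 5 ≡ 1 (mod 2).
  s_4 = 0 + 0 + 0 + 1 + 1 + 1 + 0 + 1 = 4 ≡ 0 (mod 2).
s = (0, 0, 1, 0)^T — this equals column 2 of H (binary 0010), so error is at position 2.
Correct: flip bit 2 of r = 000101111011011 to get c = 010101111011011.
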